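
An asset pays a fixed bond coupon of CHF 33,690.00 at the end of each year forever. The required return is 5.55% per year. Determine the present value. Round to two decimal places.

Periodic rate r = 0.0555 per year.
Level perpetuity: PV = PMT / r = 33,690 / (0.0555) = CHF 607,027.03.

CHF 607,027.03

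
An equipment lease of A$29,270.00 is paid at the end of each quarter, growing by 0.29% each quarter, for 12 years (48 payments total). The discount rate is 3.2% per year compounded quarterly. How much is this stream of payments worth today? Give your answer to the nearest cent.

A$1,240,243.50

Periodic rate r = 0.032/4 per quarter; n is counted in quarters.
Growing ordinary annuity: PV = PMT₁ × [1 − ((1+g)/(1+r))^n] / (r − g) = 29,270 × [1 − ((1+0.0029)/(1+r))^48] / (r − 0.0029) = A$1,240,243.50.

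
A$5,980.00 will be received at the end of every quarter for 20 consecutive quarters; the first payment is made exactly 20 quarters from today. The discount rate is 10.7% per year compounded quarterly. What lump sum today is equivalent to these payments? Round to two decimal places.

Ordinary annuity of 20 payments, first payment at period 20.
Periodic rate r = 0.107/4 per quarter; n is counted in quarters.
The ordinary-annuity PV formula values the stream one period before the first payment (period 19); discount that back 19 periods:
PV₀ = 5,980 × [1 − (1+r)^−20] / r × (1+r)^−19 = A$55,531.84

A$55,531.84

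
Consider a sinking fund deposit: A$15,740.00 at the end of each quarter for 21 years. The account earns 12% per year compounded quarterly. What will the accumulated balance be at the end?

A$5,758,959.63

This is an ordinary annuity: 84 deposits of A$15,740.00 at the end of each quarter.
Periodic rate r = 0.12/4 per quarter; n is counted in quarters.
FV = PMT × [((1+r)^n − 1)/r] = 15,740 × [(1+r)^84 − 1] / r = A$5,758,959.63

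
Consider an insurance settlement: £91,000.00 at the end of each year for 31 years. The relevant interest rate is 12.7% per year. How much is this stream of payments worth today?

This is an ordinary annuity: 31 payments of £91,000.00 at the end of each year.
Periodic rate r = 0.127 per year.
PV = PMT × [(1 − (1+r)^−n)/r] = 91,000 × [1 − (1+r)^−31] / r = £698,932.04

£698,932.04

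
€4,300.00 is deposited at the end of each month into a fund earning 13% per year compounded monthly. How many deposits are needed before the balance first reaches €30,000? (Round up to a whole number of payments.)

7 payments

Periodic rate r = 0.13/12 per month; n is counted in months.
Ordinary annuity FV: 30,000 = 4,300 × [((1+r)^n − 1)/r].
(1+r)^n = 1 + 30,000 × r / 4,300, so n = ln(1 + 30,000·r/4,300) / ln(1+r) = 6.76.
Round up to a whole number of payments: n = 7.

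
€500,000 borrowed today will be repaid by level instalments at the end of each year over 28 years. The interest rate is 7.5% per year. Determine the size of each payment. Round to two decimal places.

€43,202.60

Level ordinary annuity; solve PV = PMT × [(1 − (1+r)^−n)/r] for PMT.
Periodic rate r = 0.075 per year.
With n = 28: PMT = 500,000 / ([(1 − (1+r)^−n)/r]) = €43,202.60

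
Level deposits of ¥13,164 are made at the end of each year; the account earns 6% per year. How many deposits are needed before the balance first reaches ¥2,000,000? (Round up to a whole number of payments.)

Periodic rate r = 0.06 per year.
Ordinary annuity FV: 2,000,000 = 13,164 × [((1+r)^n − 1)/r].
(1+r)^n = 1 + 2,000,000 × r / 13,164, so n = ln(1 + 2,000,000·r/13,164) / ln(1+r) = 39.71.
Round up to a whole number of payments: n = 40.

40 payments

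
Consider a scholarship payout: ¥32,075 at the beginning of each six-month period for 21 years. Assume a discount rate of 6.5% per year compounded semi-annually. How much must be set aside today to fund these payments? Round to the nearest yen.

This is an annuity due: 42 payments of ¥32,075 at the beginning of each six-month period.
Periodic rate r = 0.065/2 per half-year; n is counted in half-years.
PV = PMT × [(1 − (1+r)^−n)/r] × (1+r) = 32,075 × [1 − (1+r)^−42] / r × (1+r) = ¥753,054

¥753,054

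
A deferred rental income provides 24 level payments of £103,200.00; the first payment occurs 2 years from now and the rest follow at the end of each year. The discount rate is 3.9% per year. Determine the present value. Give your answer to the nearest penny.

Ordinary annuity of 24 payments, first payment at period 2.
Periodic rate r = 0.039 per year.
The ordinary-annuity PV formula values the stream one period before the first payment (period 1); discount that back 1 periods:
PV₀ = 103,200 × [1 − (1+r)^−24] / r × (1+r)^−1 = £1,530,048.96

£1,530,048.96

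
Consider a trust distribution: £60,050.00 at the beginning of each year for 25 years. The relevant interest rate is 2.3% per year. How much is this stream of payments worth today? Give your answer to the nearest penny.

£1,158,159.79

This is an annuity due: 25 payments of £60,050.00 at the beginning of each year.
Periodic rate r = 0.023 per year.
PV = PMT × [(1 − (1+r)^−n)/r] × (1+r) = 60,050 × [1 − (1+r)^−25] / r × (1+r) = £1,158,159.79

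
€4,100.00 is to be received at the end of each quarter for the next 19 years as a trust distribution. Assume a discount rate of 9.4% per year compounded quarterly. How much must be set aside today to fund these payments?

This is an ordinary annuity: 76 payments of €4,100.00 at the end of each quarter.
Periodic rate r = 0.094/4 per quarter; n is counted in quarters.
PV = PMT × [(1 − (1+r)^−n)/r] = 4,100 × [1 − (1+r)^−76] / r = €144,611.54

€144,611.54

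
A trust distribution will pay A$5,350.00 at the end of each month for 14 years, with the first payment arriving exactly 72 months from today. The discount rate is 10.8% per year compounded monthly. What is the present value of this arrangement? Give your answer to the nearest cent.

A$244,814.83

Ordinary annuity of 168 payments, first payment at period 72.
Periodic rate r = 0.108/12 per month; n is counted in months.
The ordinary-annuity PV formula values the stream one period before the first payment (period 71); discount that back 71 periods:
PV₀ = 5,350 × [1 − (1+r)^−168] / r × (1+r)^−71 = A$244,814.83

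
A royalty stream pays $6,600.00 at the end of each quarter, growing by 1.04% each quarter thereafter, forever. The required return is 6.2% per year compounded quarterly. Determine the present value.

$1,294,117.65

Periodic rate r = 0.062/4 per quarter.
Growing perpetuity (Gordon): PV = PMT₁ / (r − g) = 6,600 / (r − 0.0104) = $1,294,117.65.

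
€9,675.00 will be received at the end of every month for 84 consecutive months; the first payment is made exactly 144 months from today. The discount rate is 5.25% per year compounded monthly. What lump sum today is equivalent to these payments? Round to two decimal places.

€363,640.39

Ordinary annuity of 84 payments, first payment at period 144.
Periodic rate r = 0.0525/12 per month; n is counted in months.
The ordinary-annuity PV formula values the stream one period before the first payment (period 143); discount that back 143 periods:
PV₀ = 9,675 × [1 − (1+r)^−84] / r × (1+r)^−143 = €363,640.39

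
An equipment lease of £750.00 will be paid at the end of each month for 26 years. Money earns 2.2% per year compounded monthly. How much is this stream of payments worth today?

£178,080.89

This is an ordinary annuity: 312 payments of £750.00 at the end of each month.
Periodic rate r = 0.022/12 per month; n is counted in months.
PV = PMT × [(1 − (1+r)^−n)/r] = 750 × [1 − (1+r)^−312] / r = £178,080.89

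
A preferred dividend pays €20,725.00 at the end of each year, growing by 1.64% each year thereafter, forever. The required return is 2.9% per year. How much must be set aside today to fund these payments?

€1,644,841.27

Periodic rate r = 0.029 per year.
Growing perpetuity (Gordon): PV = PMT₁ / (r − g) = 20,725 / (r − 0.0164) = €1,644,841.27.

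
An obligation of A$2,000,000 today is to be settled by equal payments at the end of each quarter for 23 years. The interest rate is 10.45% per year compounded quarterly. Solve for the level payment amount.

Level ordinary annuity; solve PV = PMT × [(1 − (1+r)^−n)/r] for PMT.
Periodic rate r = 0.1045/4 per quarter; n is counted in quarters.
With n = 92: PMT = 2,000,000 / ([(1 − (1+r)^−n)/r]) = A$57,622.38

A$57,622.38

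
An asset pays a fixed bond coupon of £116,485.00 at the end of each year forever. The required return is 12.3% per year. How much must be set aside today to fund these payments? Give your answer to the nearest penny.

£947,032.52

Periodic rate r = 0.123 per year.
Level perpetuity: PV = PMT / r = 116,485 / (0.123) = £947,032.52.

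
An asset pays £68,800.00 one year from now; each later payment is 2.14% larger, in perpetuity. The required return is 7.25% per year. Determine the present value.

Periodic rate r = 0.0725 per year.
Growing perpetuity (Gordon): PV = PMT₁ / (r − g) = 68,800 / (r − 0.0214) = £1,346,379.65.

£1,346,379.65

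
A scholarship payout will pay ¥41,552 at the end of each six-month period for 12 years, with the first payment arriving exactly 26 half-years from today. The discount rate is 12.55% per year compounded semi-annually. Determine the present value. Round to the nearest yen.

¥111,048

Ordinary annuity of 24 payments, first payment at period 26.
Periodic rate r = 0.1255/2 per half-year; n is counted in half-years.
The ordinary-annuity PV formula values the stream one period before the first payment (period 25); discount that back 25 periods:
PV₀ = 41,552 × [1 − (1+r)^−24] / r × (1+r)^−25 = ¥111,048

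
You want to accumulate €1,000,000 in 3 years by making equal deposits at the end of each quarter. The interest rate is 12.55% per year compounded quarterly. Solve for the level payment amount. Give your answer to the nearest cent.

€69,913.44

Level ordinary annuity; solve FV = PMT × [((1+r)^n − 1)/r] for PMT.
Periodic rate r = 0.1255/4 per quarter; n is counted in quarters.
With n = 12: PMT = 1,000,000 / ([((1+r)^n − 1)/r]) = €69,913.44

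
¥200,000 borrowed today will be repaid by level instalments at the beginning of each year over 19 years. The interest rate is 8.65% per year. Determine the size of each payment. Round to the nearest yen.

Level annuity due; solve PV = PMT × [(1 − (1+r)^−n)/r] × (1+r) for PMT.
Periodic rate r = 0.0865 per year.
With n = 19: PMT = 200,000 / ([(1 − (1+r)^−n)/r] × (1+r)) = ¥20,073

¥20,073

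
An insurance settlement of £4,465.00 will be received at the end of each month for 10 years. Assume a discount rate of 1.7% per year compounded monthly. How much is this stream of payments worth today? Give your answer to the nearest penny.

This is an ordinary annuity: 120 payments of £4,465.00 at the end of each month.
Periodic rate r = 0.017/12 per month; n is counted in months.
PV = PMT × [(1 − (1+r)^−n)/r] = 4,465 × [1 − (1+r)^−120] / r = £492,411.80

£492,411.80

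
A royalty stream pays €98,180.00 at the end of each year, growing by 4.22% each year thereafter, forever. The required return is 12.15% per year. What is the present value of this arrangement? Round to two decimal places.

Periodic rate r = 0.1215 per year.
Growing perpetuity (Gordon): PV = PMT₁ / (r − g) = 98,180 / (r − 0.0422) = €1,238,083.23.

€1,238,083.23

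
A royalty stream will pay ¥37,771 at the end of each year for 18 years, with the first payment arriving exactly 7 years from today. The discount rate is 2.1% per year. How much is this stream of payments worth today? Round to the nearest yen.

¥495,511

Ordinary annuity of 18 payments, first payment at period 7.
Periodic rate r = 0.021 per year.
The ordinary-annuity PV formula values the stream one period before the first payment (period 6); discount that back 6 periods:
PV₀ = 37,771 × [1 − (1+r)^−18] / r × (1+r)^−6 = ¥495,511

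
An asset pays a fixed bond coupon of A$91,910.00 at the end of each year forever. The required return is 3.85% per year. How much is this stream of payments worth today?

A$2,387,272.73

Periodic rate r = 0.0385 per year.
Level perpetuity: PV = PMT / r = 91,910 / (0.0385) = A$2,387,272.73.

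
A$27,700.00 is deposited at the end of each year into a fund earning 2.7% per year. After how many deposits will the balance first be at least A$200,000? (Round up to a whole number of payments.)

Periodic rate r = 0.027 per year.
Ordinary annuity FV: 200,000 = 27,700 × [((1+r)^n − 1)/r].
(1+r)^n = 1 + 200,000 × r / 27,700, so n = ln(1 + 200,000·r/27,700) / ln(1+r) = 6.68.
Round up to a whole number of payments: n = 7.

7 payments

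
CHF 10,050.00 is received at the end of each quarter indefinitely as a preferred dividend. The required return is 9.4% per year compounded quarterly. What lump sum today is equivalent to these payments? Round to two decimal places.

Periodic rate r = 0.094/4 per quarter.
Level perpetuity: PV = PMT / r = 10,050 / (0.094/4) = CHF 427,659.57.

CHF 427,659.57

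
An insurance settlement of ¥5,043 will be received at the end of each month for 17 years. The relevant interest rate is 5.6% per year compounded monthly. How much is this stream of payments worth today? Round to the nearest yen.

¥662,624

This is an ordinary annuity: 204 payments of ¥5,043 at the end of each month.
Periodic rate r = 0.056/12 per month; n is counted in months.
PV = PMT × [(1 − (1+r)^−n)/r] = 5,043 × [1 − (1+r)^−204] / r = ¥662,624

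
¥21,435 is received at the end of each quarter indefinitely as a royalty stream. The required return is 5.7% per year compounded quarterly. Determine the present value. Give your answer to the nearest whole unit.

Periodic rate r = 0.057/4 per quarter.
Level perpetuity: PV = PMT / r = 21,435 / (0.057/4) = ¥1,504,211.

¥1,504,211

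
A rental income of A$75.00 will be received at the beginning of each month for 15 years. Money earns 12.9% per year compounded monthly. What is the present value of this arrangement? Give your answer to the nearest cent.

A$6,022.73

This is an annuity due: 180 payments of A$75.00 at the beginning of each month.
Periodic rate r = 0.129/12 per month; n is counted in months.
PV = PMT × [(1 − (1+r)^−n)/r] × (1+r) = 75 × [1 − (1+r)^−180] / r × (1+r) = A$6,022.73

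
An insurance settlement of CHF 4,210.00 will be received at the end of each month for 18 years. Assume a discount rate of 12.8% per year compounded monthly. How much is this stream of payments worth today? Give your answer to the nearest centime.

This is an ordinary annuity: 216 payments of CHF 4,210.00 at the end of each month.
Periodic rate r = 0.128/12 per month; n is counted in months.
PV = PMT × [(1 − (1+r)^−n)/r] = 4,210 × [1 − (1+r)^−216] / r = CHF 354,790.72

CHF 354,790.72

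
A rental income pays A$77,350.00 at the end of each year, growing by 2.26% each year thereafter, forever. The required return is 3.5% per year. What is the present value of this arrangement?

A$6,237,903.23

Periodic rate r = 0.035 per year.
Growing perpetuity (Gordon): PV = PMT₁ / (r − g) = 77,350 / (r − 0.0226) = A$6,237,903.23.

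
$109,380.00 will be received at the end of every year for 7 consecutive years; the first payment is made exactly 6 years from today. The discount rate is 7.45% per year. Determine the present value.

Ordinary annuity of 7 payments, first payment at period 6.
Periodic rate r = 0.0745 per year.
The ordinary-annuity PV formula values the stream one period before the first payment (period 5); discount that back 5 periods:
PV₀ = 109,380 × [1 − (1+r)^−7] / r × (1+r)^−5 = $405,184.92

$405,184.92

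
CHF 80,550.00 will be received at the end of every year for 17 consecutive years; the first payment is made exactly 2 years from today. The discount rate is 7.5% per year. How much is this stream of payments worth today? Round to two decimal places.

Ordinary annuity of 17 payments, first payment at period 2.
Periodic rate r = 0.075 per year.
The ordinary-annuity PV formula values the stream one period before the first payment (period 1); discount that back 1 periods:
PV₀ = 80,550 × [1 − (1+r)^−17] / r × (1+r)^−1 = CHF 706,888.80

CHF 706,888.80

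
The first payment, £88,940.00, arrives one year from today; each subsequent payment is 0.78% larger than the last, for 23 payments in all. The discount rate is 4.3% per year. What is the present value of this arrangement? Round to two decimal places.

Periodic rate r = 0.043 per year.
Growing ordinary annuity: PV = PMT₁ × [1 − ((1+g)/(1+r))^n] / (r − g) = 88,940 × [1 − ((1+0.0078)/(1+r))^23] / (r − 0.0078) = £1,379,540.54.

£1,379,540.54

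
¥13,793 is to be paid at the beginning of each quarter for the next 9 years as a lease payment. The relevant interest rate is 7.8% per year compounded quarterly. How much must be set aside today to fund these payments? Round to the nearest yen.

¥361,318

This is an annuity due: 36 payments of ¥13,793 at the beginning of each quarter.
Periodic rate r = 0.078/4 per quarter; n is counted in quarters.
PV = PMT × [(1 − (1+r)^−n)/r] × (1+r) = 13,793 × [1 − (1+r)^−36] / r × (1+r) = ¥361,318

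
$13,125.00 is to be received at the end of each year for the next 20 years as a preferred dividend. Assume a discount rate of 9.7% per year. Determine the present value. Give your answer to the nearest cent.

$114,067.30

This is an ordinary annuity: 20 payments of $13,125.00 at the end of each year.
Periodic rate r = 0.097 per year.
PV = PMT × [(1 − (1+r)^−n)/r] = 13,125 × [1 − (1+r)^−20] / r = $114,067.30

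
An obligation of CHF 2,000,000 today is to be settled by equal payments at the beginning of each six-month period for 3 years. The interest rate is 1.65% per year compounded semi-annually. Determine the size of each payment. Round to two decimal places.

CHF 340,217.44

Level annuity due; solve PV = PMT × [(1 − (1+r)^−n)/r] × (1+r) for PMT.
Periodic rate r = 0.0165/2 per half-year; n is counted in half-years.
With n = 6: PMT = 2,000,000 / ([(1 − (1+r)^−n)/r] × (1+r)) = CHF 340,217.44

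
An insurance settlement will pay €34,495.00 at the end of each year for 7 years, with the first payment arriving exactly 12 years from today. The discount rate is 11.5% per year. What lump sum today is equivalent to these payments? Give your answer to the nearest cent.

Ordinary annuity of 7 payments, first payment at period 12.
Periodic rate r = 0.115 per year.
The ordinary-annuity PV formula values the stream one period before the first payment (period 11); discount that back 11 periods:
PV₀ = 34,495 × [1 − (1+r)^−7] / r × (1+r)^−11 = €48,302.88

€48,302.88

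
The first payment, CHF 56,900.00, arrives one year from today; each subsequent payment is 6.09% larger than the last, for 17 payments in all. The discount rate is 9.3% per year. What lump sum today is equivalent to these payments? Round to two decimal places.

CHF 704,686.81

Periodic rate r = 0.093 per year.
Growing ordinary annuity: PV = PMT₁ × [1 − ((1+g)/(1+r))^n] / (r − g) = 56,900 × [1 − ((1+0.0609)/(1+r))^17] / (r − 0.0609) = CHF 704,686.81.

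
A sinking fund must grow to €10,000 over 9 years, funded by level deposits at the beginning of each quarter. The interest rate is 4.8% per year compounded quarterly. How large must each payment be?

Level annuity due; solve FV = PMT × [((1+r)^n − 1)/r] × (1+r) for PMT.
Periodic rate r = 0.048/4 per quarter; n is counted in quarters.
With n = 36: PMT = 10,000 / ([((1+r)^n − 1)/r] × (1+r)) = €221.07

€221.07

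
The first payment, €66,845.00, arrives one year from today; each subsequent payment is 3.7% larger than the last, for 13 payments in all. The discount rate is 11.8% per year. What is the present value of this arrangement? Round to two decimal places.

€514,816.48

Periodic rate r = 0.118 per year.
Growing ordinary annuity: PV = PMT₁ × [1 − ((1+g)/(1+r))^n] / (r − g) = 66,845 × [1 − ((1+0.037)/(1+r))^13] / (r − 0.037) = €514,816.48.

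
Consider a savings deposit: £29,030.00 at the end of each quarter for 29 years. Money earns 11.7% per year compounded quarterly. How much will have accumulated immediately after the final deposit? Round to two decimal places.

£27,135,773.29

This is an ordinary annuity: 116 deposits of £29,030.00 at the end of each quarter.
Periodic rate r = 0.117/4 per quarter; n is counted in quarters.
FV = PMT × [((1+r)^n − 1)/r] = 29,030 × [(1+r)^116 − 1] / r = £27,135,773.29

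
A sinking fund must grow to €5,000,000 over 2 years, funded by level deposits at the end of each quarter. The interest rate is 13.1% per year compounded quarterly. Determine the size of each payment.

Level ordinary annuity; solve FV = PMT × [((1+r)^n − 1)/r] for PMT.
Periodic rate r = 0.131/4 per quarter; n is counted in quarters.
With n = 8: PMT = 5,000,000 / ([((1+r)^n − 1)/r]) = €556,818.43

€556,818.43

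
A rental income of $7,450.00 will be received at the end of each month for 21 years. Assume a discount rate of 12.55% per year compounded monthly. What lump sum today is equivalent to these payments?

$660,583.42

This is an ordinary annuity: 252 payments of $7,450.00 at the end of each month.
Periodic rate r = 0.1255/12 per month; n is counted in months.
PV = PMT × [(1 − (1+r)^−n)/r] = 7,450 × [1 − (1+r)^−252] / r = $660,583.42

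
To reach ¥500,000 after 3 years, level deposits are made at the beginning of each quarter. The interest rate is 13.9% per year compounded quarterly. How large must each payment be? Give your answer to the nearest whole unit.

¥33,139

Level annuity due; solve FV = PMT × [((1+r)^n − 1)/r] × (1+r) for PMT.
Periodic rate r = 0.139/4 per quarter; n is counted in quarters.
With n = 12: PMT = 500,000 / ([((1+r)^n − 1)/r] × (1+r)) = ¥33,139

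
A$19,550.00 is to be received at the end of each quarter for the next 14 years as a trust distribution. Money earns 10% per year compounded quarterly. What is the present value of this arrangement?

A$585,812.97

This is an ordinary annuity: 56 payments of A$19,550.00 at the end of each quarter.
Periodic rate r = 0.1/4 per quarter; n is counted in quarters.
PV = PMT × [(1 − (1+r)^−n)/r] = 19,550 × [1 − (1+r)^−56] / r = A$585,812.97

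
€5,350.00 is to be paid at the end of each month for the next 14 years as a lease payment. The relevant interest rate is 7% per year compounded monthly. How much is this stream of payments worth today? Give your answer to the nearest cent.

€571,947.50

This is an ordinary annuity: 168 payments of €5,350.00 at the end of each month.
Periodic rate r = 0.07/12 per month; n is counted in months.
PV = PMT × [(1 − (1+r)^−n)/r] = 5,350 × [1 − (1+r)^−168] / r = €571,947.50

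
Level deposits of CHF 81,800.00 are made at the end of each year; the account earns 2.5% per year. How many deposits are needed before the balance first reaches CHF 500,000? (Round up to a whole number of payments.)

6 payments

Periodic rate r = 0.025 per year.
Ordinary annuity FV: 500,000 = 81,800 × [((1+r)^n − 1)/r].
(1+r)^n = 1 + 500,000 × r / 81,800, so n = ln(1 + 500,000·r/81,800) / ln(1+r) = 5.76.
Round up to a whole number of payments: n = 6.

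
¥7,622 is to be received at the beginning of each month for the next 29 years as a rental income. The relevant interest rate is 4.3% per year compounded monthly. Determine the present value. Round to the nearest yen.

¥1,519,886

This is an annuity due: 348 payments of ¥7,622 at the beginning of each month.
Periodic rate r = 0.043/12 per month; n is counted in months.
PV = PMT × [(1 − (1+r)^−n)/r] × (1+r) = 7,622 × [1 − (1+r)^−348] / r × (1+r) = ¥1,519,886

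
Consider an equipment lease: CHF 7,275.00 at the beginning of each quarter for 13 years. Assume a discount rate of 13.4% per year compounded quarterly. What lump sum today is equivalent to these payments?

CHF 183,985.91

This is an annuity due: 52 payments of CHF 7,275.00 at the beginning of each quarter.
Periodic rate r = 0.134/4 per quarter; n is counted in quarters.
PV = PMT × [(1 − (1+r)^−n)/r] × (1+r) = 7,275 × [1 − (1+r)^−52] / r × (1+r) = CHF 183,985.91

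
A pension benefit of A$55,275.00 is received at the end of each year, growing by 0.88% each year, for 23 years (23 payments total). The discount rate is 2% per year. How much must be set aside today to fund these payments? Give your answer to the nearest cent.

A$1,106,813.53

Periodic rate r = 0.02 per year.
Growing ordinary annuity: PV = PMT₁ × [1 − ((1+g)/(1+r))^n] / (r − g) = 55,275 × [1 − ((1+0.0088)/(1+r))^23] / (r − 0.0088) = A$1,106,813.53.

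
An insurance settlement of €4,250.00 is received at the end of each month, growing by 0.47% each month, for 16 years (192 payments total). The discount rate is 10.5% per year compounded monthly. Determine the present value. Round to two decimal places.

Periodic rate r = 0.105/12 per month; n is counted in months.
Growing ordinary annuity: PV = PMT₁ × [1 − ((1+g)/(1+r))^n] / (r − g) = 4,250 × [1 − ((1+0.0047)/(1+r))^192] / (r − 0.0047) = €564,672.72.

€564,672.72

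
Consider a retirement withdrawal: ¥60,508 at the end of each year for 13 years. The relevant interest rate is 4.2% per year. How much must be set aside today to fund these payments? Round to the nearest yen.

¥596,782

This is an ordinary annuity: 13 payments of ¥60,508 at the end of each year.
Periodic rate r = 0.042 per year.
PV = PMT × [(1 − (1+r)^−n)/r] = 60,508 × [1 − (1+r)^−13] / r = ¥596,782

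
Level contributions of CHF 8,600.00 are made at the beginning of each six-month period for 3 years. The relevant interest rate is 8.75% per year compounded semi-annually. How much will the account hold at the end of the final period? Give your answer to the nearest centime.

CHF 60,103.26

This is an annuity due: 6 deposits of CHF 8,600.00 at the beginning of each six-month period.
Periodic rate r = 0.0875/2 per half-year; n is counted in half-years.
FV = PMT × [((1+r)^n − 1)/r] × (1+r) = 8,600 × [(1+r)^6 − 1] / r × (1+r) = CHF 60,103.26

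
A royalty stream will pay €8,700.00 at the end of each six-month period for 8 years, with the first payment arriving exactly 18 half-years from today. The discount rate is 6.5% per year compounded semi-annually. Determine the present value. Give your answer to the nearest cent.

Ordinary annuity of 16 payments, first payment at period 18.
Periodic rate r = 0.065/2 per half-year; n is counted in half-years.
The ordinary-annuity PV formula values the stream one period before the first payment (period 17); discount that back 17 periods:
PV₀ = 8,700 × [1 − (1+r)^−16] / r × (1+r)^−17 = €62,251.89

€62,251.89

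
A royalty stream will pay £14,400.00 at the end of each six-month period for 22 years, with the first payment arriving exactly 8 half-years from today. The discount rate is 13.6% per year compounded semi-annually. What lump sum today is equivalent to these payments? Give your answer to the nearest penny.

£126,223.59

Ordinary annuity of 44 payments, first payment at period 8.
Periodic rate r = 0.136/2 per half-year; n is counted in half-years.
The ordinary-annuity PV formula values the stream one period before the first payment (period 7); discount that back 7 periods:
PV₀ = 14,400 × [1 − (1+r)^−44] / r × (1+r)^−7 = £126,223.59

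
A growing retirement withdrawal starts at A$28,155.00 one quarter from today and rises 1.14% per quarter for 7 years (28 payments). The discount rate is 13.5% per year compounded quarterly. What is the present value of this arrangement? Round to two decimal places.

Periodic rate r = 0.135/4 per quarter; n is counted in quarters.
Growing ordinary annuity: PV = PMT₁ × [1 − ((1+g)/(1+r))^n] / (r − g) = 28,155 × [1 − ((1+0.0114)/(1+r))^28] / (r − 0.0114) = A$576,628.92.

A$576,628.92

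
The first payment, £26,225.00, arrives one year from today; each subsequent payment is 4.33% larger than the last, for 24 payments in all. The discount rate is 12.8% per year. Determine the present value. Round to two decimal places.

Periodic rate r = 0.128 per year.
Growing ordinary annuity: PV = PMT₁ × [1 − ((1+g)/(1+r))^n] / (r − g) = 26,225 × [1 − ((1+0.0433)/(1+r))^24] / (r − 0.0433) = £262,062.98.

£262,062.98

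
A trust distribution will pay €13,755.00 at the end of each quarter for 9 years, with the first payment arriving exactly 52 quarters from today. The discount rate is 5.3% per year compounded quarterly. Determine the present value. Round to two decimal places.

€200,221.72

Ordinary annuity of 36 payments, first payment at period 52.
Periodic rate r = 0.053/4 per quarter; n is counted in quarters.
The ordinary-annuity PV formula values the stream one period before the first payment (period 51); discount that back 51 periods:
PV₀ = 13,755 × [1 − (1+r)^−36] / r × (1+r)^−51 = €200,221.72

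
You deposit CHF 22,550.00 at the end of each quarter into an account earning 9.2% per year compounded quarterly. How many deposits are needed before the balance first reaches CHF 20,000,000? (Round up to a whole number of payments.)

135 payments

Periodic rate r = 0.092/4 per quarter; n is counted in quarters.
Ordinary annuity FV: 20,000,000 = 22,550 × [((1+r)^n − 1)/r].
(1+r)^n = 1 + 20,000,000 × r / 22,550, so n = ln(1 + 20,000,000·r/22,550) / ln(1+r) = 134.71.
Round up to a whole number of payments: n = 135.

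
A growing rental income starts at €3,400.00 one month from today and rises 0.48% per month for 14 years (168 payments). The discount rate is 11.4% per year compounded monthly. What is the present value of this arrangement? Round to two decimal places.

€393,113.83

Periodic rate r = 0.114/12 per month; n is counted in months.
Growing ordinary annuity: PV = PMT₁ × [1 − ((1+g)/(1+r))^n] / (r − g) = 3,400 × [1 − ((1+0.0048)/(1+r))^168] / (r − 0.0048) = €393,113.83.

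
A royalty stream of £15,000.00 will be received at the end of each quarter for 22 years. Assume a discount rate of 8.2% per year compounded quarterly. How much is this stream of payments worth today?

This is an ordinary annuity: 88 payments of £15,000.00 at the end of each quarter.
Periodic rate r = 0.082/4 per quarter; n is counted in quarters.
PV = PMT × [(1 − (1+r)^−n)/r] = 15,000 × [1 − (1+r)^−88] / r = £609,022.00

£609,022.00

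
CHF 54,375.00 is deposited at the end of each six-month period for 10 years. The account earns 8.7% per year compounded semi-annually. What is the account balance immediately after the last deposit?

This is an ordinary annuity: 20 deposits of CHF 54,375.00 at the end of each six-month period.
Periodic rate r = 0.087/2 per half-year; n is counted in half-years.
FV = PMT × [((1+r)^n − 1)/r] = 54,375 × [(1+r)^20 − 1] / r = CHF 1,679,267.82

CHF 1,679,267.82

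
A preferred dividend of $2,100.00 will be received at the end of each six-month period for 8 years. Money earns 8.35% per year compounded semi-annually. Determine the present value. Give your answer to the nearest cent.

This is an ordinary annuity: 16 payments of $2,100.00 at the end of each six-month period.
Periodic rate r = 0.0835/2 per half-year; n is counted in half-years.
PV = PMT × [(1 − (1+r)^−n)/r] = 2,100 × [1 − (1+r)^−16] / r = $24,156.93

$24,156.93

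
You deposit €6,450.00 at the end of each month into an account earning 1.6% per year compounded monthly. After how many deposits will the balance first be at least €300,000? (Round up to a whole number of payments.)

Periodic rate r = 0.016/12 per month; n is counted in months.
Ordinary annuity FV: 300,000 = 6,450 × [((1+r)^n − 1)/r].
(1+r)^n = 1 + 300,000 × r / 6,450, so n = ln(1 + 300,000·r/6,450) / ln(1+r) = 45.16.
Round up to a whole number of payments: n = 46.

46 payments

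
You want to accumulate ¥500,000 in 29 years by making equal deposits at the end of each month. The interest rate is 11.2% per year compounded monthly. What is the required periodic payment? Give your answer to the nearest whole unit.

Level ordinary annuity; solve FV = PMT × [((1+r)^n − 1)/r] for PMT.
Periodic rate r = 0.112/12 per month; n is counted in months.
With n = 348: PMT = 500,000 / ([((1+r)^n − 1)/r]) = ¥192

¥192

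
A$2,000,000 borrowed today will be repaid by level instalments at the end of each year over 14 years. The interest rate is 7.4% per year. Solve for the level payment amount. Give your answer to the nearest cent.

A$234,206.18

Level ordinary annuity; solve PV = PMT × [(1 − (1+r)^−n)/r] for PMT.
Periodic rate r = 0.074 per year.
With n = 14: PMT = 2,000,000 / ([(1 − (1+r)^−n)/r]) = A$234,206.18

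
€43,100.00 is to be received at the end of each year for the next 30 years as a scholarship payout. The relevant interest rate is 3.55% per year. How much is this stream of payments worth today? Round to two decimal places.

€787,754.58

This is an ordinary annuity: 30 payments of €43,100.00 at the end of each year.
Periodic rate r = 0.0355 per year.
PV = PMT × [(1 − (1+r)^−n)/r] = 43,100 × [1 − (1+r)^−30] / r = €787,754.58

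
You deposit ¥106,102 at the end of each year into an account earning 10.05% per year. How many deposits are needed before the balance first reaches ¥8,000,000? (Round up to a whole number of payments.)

23 payments

Periodic rate r = 0.1005 per year.
Ordinary annuity FV: 8,000,000 = 106,102 × [((1+r)^n − 1)/r].
(1+r)^n = 1 + 8,000,000 × r / 106,102, so n = ln(1 + 8,000,000·r/106,102) / ln(1+r) = 22.44.
Round up to a whole number of payments: n = 23.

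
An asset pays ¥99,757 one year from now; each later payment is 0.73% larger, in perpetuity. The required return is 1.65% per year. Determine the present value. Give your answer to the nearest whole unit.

¥10,843,152

Periodic rate r = 0.0165 per year.
Growing perpetuity (Gordon): PV = PMT₁ / (r − g) = 99,757 / (r − 0.0073) = ¥10,843,152.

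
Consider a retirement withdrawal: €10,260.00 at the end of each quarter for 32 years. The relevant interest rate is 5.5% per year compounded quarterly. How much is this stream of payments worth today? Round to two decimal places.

€616,256.54

This is an ordinary annuity: 128 payments of €10,260.00 at the end of each quarter.
Periodic rate r = 0.055/4 per quarter; n is counted in quarters.
PV = PMT × [(1 − (1+r)^−n)/r] = 10,260 × [1 − (1+r)^−128] / r = €616,256.54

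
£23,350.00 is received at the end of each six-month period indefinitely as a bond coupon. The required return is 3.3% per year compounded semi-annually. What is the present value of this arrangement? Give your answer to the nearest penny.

£1,415,151.52

Periodic rate r = 0.033/2 per half-year.
Level perpetuity: PV = PMT / r = 23,350 / (0.033/2) = £1,415,151.52.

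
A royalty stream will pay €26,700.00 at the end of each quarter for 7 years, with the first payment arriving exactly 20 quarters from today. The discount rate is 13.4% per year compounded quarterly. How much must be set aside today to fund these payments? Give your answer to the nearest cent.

€256,770.16

Ordinary annuity of 28 payments, first payment at period 20.
Periodic rate r = 0.134/4 per quarter; n is counted in quarters.
The ordinary-annuity PV formula values the stream one period before the first payment (period 19); discount that back 19 periods:
PV₀ = 26,700 × [1 − (1+r)^−28] / r × (1+r)^−19 = €256,770.16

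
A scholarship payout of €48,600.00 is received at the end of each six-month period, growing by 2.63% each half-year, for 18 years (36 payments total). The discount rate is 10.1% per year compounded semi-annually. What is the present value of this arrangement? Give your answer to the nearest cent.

€1,140,426.39

Periodic rate r = 0.101/2 per half-year; n is counted in half-years.
Growing ordinary annuity: PV = PMT₁ × [1 − ((1+g)/(1+r))^n] / (r − g) = 48,600 × [1 − ((1+0.0263)/(1+r))^36] / (r − 0.0263) = €1,140,426.39.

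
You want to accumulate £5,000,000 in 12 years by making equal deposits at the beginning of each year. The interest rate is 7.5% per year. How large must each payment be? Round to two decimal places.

£252,455.03

Level annuity due; solve FV = PMT × [((1+r)^n − 1)/r] × (1+r) for PMT.
Periodic rate r = 0.075 per year.
With n = 12: PMT = 5,000,000 / ([((1+r)^n − 1)/r] × (1+r)) = £252,455.03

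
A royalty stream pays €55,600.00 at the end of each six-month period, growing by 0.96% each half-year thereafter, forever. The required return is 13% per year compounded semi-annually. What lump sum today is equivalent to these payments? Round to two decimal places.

Periodic rate r = 0.13/2 per half-year.
Growing perpetuity (Gordon): PV = PMT₁ / (r − g) = 55,600 / (r − 0.0096) = €1,003,610.11.

€1,003,610.11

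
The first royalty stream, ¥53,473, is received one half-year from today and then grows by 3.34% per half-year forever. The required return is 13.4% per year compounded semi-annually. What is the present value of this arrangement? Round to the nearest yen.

Periodic rate r = 0.134/2 per half-year.
Growing perpetuity (Gordon): PV = PMT₁ / (r − g) = 53,473 / (r − 0.0334) = ¥1,591,458.

¥1,591,458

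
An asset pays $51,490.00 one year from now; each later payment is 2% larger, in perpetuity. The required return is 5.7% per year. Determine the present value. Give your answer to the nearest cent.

Periodic rate r = 0.057 per year.
Growing perpetuity (Gordon): PV = PMT₁ / (r − g) = 51,490 / (r − 0.02) = $1,391,621.62.

$1,391,621.62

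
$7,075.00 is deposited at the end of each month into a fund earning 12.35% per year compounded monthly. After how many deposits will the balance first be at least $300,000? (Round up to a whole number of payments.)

36 payments

Periodic rate r = 0.1235/12 per month; n is counted in months.
Ordinary annuity FV: 300,000 = 7,075 × [((1+r)^n − 1)/r].
(1+r)^n = 1 + 300,000 × r / 7,075, so n = ln(1 + 300,000·r/7,075) / ln(1+r) = 35.37.
Round up to a whole number of payments: n = 36.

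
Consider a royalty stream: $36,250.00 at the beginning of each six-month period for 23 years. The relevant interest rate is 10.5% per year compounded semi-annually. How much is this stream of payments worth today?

$657,677.73

This is an annuity due: 46 payments of $36,250.00 at the beginning of each six-month period.
Periodic rate r = 0.105/2 per half-year; n is counted in half-years.
PV = PMT × [(1 − (1+r)^−n)/r] × (1+r) = 36,250 × [1 − (1+r)^−46] / r × (1+r) = $657,677.73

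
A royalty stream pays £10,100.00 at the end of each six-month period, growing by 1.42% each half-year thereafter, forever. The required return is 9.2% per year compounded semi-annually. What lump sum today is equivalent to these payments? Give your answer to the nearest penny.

Periodic rate r = 0.092/2 per half-year.
Growing perpetuity (Gordon): PV = PMT₁ / (r − g) = 10,100 / (r − 0.0142) = £317,610.06.

£317,610.06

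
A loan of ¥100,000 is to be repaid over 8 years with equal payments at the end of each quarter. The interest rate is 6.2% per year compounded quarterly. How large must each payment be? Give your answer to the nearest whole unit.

Level ordinary annuity; solve PV = PMT × [(1 − (1+r)^−n)/r] for PMT.
Periodic rate r = 0.062/4 per quarter; n is counted in quarters.
With n = 32: PMT = 100,000 / ([(1 − (1+r)^−n)/r]) = ¥3,987

¥3,987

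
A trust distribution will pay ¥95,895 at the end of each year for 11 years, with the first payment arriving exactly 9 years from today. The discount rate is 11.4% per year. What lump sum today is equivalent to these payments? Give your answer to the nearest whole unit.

¥246,496

Ordinary annuity of 11 payments, first payment at period 9.
Periodic rate r = 0.114 per year.
The ordinary-annuity PV formula values the stream one period before the first payment (period 8); discount that back 8 periods:
PV₀ = 95,895 × [1 − (1+r)^−11] / r × (1+r)^−8 = ¥246,496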